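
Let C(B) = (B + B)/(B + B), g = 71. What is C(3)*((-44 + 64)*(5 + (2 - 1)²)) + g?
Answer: 191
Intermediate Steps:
C(B) = 1 (C(B) = (2*B)/((2*B)) = (2*B)*(1/(2*B)) = 1)
C(3)*((-44 + 64)*(5 + (2 - 1)²)) + g = 1*((-44 + 64)*(5 + (2 - 1)²)) + 71 = 1*(20*(5 + 1²)) + 71 = 1*(20*(5 + 1)) + 71 = 1*(20*6) + 71 = 1*120 + 71 = 120 + 71 = 191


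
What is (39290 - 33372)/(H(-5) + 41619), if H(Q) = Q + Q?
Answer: 5918/41609 ≈ 0.14223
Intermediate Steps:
H(Q) = 2*Q
(39290 - 33372)/(H(-5) + 41619) = (39290 - 33372)/(2*(-5) + 41619) = 5918/(-10 + 41619) = 5918/41609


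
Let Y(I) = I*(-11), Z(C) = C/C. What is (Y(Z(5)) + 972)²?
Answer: 923521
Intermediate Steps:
Z(C) = 1
Y(I) = -11*I
(Y(Z(5)) + 972)² = (-11*1 + 972)² = (-11 + 972)² = 961² = 923521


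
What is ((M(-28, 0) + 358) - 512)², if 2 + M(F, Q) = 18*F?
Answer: 435600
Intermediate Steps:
M(F, Q) = -2 + 18*F
((M(-28, 0) + 358) - 512)² = (((-2 + 18*(-28)) + 358) - 512)² = (((-2 - 504) + 358) - 512)² = ((-506 + 358) - 512)² = (-148 - 512)² = (-660)² = 435600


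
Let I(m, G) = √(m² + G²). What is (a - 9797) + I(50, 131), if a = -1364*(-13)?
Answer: 7935 + √19661 ≈ 8075.2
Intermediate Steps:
a = 17732
I(m, G) = √(G² + m²)
(a - 9797) + I(50, 131) = (17732 - 9797) + √(131² + 50²) = 7935 + √(17161 + 2500) = 7935 + √19661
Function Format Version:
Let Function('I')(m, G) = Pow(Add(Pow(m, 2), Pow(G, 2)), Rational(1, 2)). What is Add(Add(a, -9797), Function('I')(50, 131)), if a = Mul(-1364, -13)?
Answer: Add(7935, Pow(19661, Rational(1, 2))) ≈ 8075.2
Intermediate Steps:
a = 17732
Function('I')(m, G) = Pow(Add(Pow(G, 2), Pow(m, 2)), Rational(1, 2))
Add(Add(a, -9797), Function('I')(50, 131)) = Add(Add(17732, -9797), Pow(Add(Pow(131, 2), Pow(50, 2)), Rational(1, 2))) = Add(7935, Pow(Add(17161, 2500), Rational(1, 2))) = Add(7935, Pow(19661, Rational(1, 2)))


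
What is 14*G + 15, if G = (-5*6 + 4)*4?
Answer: -1441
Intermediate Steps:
G = -104 (G = (-30 + 4)*4 = -26*4 = -104)
14*G + 15 = 14*(-104) + 15 = -1456 + 15 = -1441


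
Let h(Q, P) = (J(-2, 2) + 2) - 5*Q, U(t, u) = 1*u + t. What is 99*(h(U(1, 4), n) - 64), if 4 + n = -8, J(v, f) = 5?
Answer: -8118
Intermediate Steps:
U(t, u) = t + u (U(t, u) = u + t = t + u)
n = -12 (n = -4 - 8 = -12)
h(Q, P) = 7 - 5*Q (h(Q, P) = (5 + 2) - 5*Q = 7 - 5*Q)
99*(h(U(1, 4), n) - 64) = 99*((7 - 5*(1 + 4)) - 64) = 99*((7 - 5*5) - 64) = 99*((7 - 25) - 64) = 99*(-18 - 64) = 99*(-82) = -8118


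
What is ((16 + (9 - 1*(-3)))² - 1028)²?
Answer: 59536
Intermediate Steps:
((16 + (9 - 1*(-3)))² - 1028)² = ((16 + (9 + 3))² - 1028)² = ((16 + 12)² - 1028)² = (28² - 1028)² = (784 - 1028)² = (-244)² = 59536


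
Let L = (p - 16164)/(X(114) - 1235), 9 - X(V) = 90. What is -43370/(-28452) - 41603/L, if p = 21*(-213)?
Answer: -259473185501/97860654 ≈ -2651.5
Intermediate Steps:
X(V) = -81 (X(V) = 9 - 1*90 = 9 - 90 = -81)
p = -4473
L = 20637/1316 (L = (-4473 - 16164)/(-81 - 1235) = -20637/(-1316) = -20637*(-1/1316) = 20637/1316 ≈ 15.682)
-43370/(-28452) - 41603/L = -43370/(-28452) - 41603/20637/1316 = -43370*(-1/28452) - 41603*1316/20637 = 21685/14226 - 54749548/20637 = -259473185501/97860654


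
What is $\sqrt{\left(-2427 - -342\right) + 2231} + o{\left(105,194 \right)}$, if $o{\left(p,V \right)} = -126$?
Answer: $-126 + \sqrt{146} \approx -113.92$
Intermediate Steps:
$\sqrt{\left(-2427 - -342\right) + 2231} + o{\left(105,194 \right)} = \sqrt{\left(-2427 - -342\right) + 2231} - 126 = \sqrt{\left(-2427 + 342\right) + 2231} - 126 = \sqrt{-2085 + 2231} - 126 = \sqrt{146} - 126 = -126 + \sqrt{146}$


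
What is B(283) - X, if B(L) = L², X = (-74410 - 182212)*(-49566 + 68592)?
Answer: 4882570261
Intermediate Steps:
X = -4882490172 (X = -256622*19026 = -4882490172)
B(283) - X = 283² - 1*(-4882490172) = 80089 + 4882490172 = 4882570261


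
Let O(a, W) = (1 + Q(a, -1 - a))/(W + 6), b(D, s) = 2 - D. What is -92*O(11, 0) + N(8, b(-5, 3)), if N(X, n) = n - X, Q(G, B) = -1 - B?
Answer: -185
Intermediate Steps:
O(a, W) = (1 + a)/(6 + W) (O(a, W) = (1 + (-1 - (-1 - a)))/(W + 6) = (1 + (-1 + (1 + a)))/(6 + W) = (1 + a)/(6 + W))
-92*O(11, 0) + N(8, b(-5, 3)) = -92*(1 + 11)/(6 + 0) + ((2 - 1*(-5)) - 1*8) = -92*12/6 + ((2 + 5) - 8) = -46*12/3 + (7 - 8) = -92*2 - 1 = -184 - 1 = -185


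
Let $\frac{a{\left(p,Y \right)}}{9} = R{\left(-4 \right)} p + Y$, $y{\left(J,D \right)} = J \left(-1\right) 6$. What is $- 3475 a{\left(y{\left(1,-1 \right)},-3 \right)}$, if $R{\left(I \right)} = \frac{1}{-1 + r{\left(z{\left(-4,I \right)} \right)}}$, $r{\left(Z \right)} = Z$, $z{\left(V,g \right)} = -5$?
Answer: $62550$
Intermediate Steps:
$R{\left(I \right)} = - \frac{1}{6}$ ($R{\left(I \right)} = \frac{1}{-1 - 5} = \frac{1}{-6} = - \frac{1}{6}$)
$y{\left(J,D \right)} = - 6 J$ ($y{\left(J,D \right)} = - J 6 = - 6 J$)
$a{\left(p,Y \right)} = 9 Y - \frac{3 p}{2}$ ($a{\left(p,Y \right)} = 9 \left(- \frac{p}{6} + Y\right) = 9 \left(Y - \frac{p}{6}\right) = 9 Y - \frac{3 p}{2}$)
$- 3475 a{\left(y{\left(1,-1 \right)},-3 \right)} = - 3475 \left(9 \left(-3\right) - \frac{3 \left(\left(-6\right) 1\right)}{2}\right) = - 3475 \left(-27 - -9\right) = - 3475 \left(-27 + 9\right) = \left(-3475\right) \left(-18\right) = 62550$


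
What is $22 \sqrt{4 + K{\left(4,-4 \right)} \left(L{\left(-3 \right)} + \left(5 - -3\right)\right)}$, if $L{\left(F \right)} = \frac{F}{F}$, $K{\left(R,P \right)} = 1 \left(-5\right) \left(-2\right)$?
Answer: $22 \sqrt{94} \approx 213.3$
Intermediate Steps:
$K{\left(R,P \right)} = 10$ ($K{\left(R,P \right)} = \left(-5\right) \left(-2\right) = 10$)
$L{\left(F \right)} = 1$
$22 \sqrt{4 + K{\left(4,-4 \right)} \left(L{\left(-3 \right)} + \left(5 - -3\right)\right)} = 22 \sqrt{4 + 10 \left(1 + \left(5 - -3\right)\right)} = 22 \sqrt{4 + 10 \left(1 + \left(5 + 3\right)\right)} = 22 \sqrt{4 + 10 \left(1 + 8\right)} = 22 \sqrt{4 + 10 \cdot 9} = 22 \sqrt{4 + 90} = 22 \sqrt{94}$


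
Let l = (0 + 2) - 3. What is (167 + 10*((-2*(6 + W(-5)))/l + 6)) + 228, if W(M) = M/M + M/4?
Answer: 570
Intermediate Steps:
W(M) = 1 + M/4 (W(M) = 1 + M*(¼) = 1 + M/4)
l = -1 (l = 2 - 3 = -1)
(167 + 10*((-2*(6 + W(-5)))/l + 6)) + 228 = (167 + 10*(-2*(6 + (1 + (¼)*(-5)))/(-1) + 6)) + 228 = (167 + 10*(-2*(6 + (1 - 5/4))*(-1) + 6)) + 228 = (167 + 10*(-2*(6 - ¼)*(-1) + 6)) + 228 = (167 + 10*(-2*23/4*(-1) + 6)) + 228 = (167 + 10*(-23/2*(-1) + 6)) + 228 = (167 + 10*(23/2 + 6)) + 228 = (167 + 10*(35/2)) + 228 = (167 + 175) + 228 = 342 + 228 = 570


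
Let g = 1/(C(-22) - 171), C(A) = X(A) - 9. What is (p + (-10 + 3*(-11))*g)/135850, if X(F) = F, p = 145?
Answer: 29333/27441700 ≈ 0.0010689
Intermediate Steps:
C(A) = -9 + A (C(A) = A - 9 = -9 + A)
g = -1/202 (g = 1/((-9 - 22) - 171) = 1/(-31 - 171) = 1/(-202) = -1/202 ≈ -0.0049505)
(p + (-10 + 3*(-11))*g)/135850 = (145 + (-10 + 3*(-11))*(-1/202))/135850 = (145 + (-10 - 33)*(-1/202))*(1/135850) = (145 - 43*(-1/202))*(1/135850) = (145 + 43/202)*(1/135850) = (29333/202)*(1/135850) = 29333/27441700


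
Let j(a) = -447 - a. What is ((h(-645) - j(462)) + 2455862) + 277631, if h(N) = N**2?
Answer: 3150427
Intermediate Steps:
((h(-645) - j(462)) + 2455862) + 277631 = (((-645)**2 - (-447 - 1*462)) + 2455862) + 277631 = ((416025 - (-447 - 462)) + 2455862) + 277631 = ((416025 - 1*(-909)) + 2455862) + 277631 = ((416025 + 909) + 2455862) + 277631 = (416934 + 2455862) + 277631 = 2872796 + 277631 = 3150427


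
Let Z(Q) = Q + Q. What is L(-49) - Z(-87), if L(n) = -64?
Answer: 110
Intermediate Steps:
Z(Q) = 2*Q
L(-49) - Z(-87) = -64 - 2*(-87) = -64 - 1*(-174) = -64 + 174 = 110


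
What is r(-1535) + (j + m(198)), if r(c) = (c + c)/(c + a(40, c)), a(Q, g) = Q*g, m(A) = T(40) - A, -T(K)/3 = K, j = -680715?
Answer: -27922351/41 ≈ -6.8103e+5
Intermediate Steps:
T(K) = -3*K
m(A) = -120 - A (m(A) = -3*40 - A = -120 - A)
r(c) = 2/41 (r(c) = (c + c)/(c + 40*c) = (2*c)/((41*c)) = (2*c)*(1/(41*c)) = 2/41)
r(-1535) + (j + m(198)) = 2/41 + (-680715 + (-120 - 1*198)) = 2/41 + (-680715 + (-120 - 198)) = 2/41 + (-680715 - 318) = 2/41 - 681033 = -27922351/41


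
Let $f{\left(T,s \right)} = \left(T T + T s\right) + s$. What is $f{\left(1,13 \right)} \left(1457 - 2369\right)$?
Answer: $-24624$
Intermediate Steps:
$f{\left(T,s \right)} = s + T^{2} + T s$ ($f{\left(T,s \right)} = \left(T^{2} + T s\right) + s = s + T^{2} + T s$)
$f{\left(1,13 \right)} \left(1457 - 2369\right) = \left(13 + 1^{2} + 1 \cdot 13\right) \left(1457 - 2369\right) = \left(13 + 1 + 13\right) \left(-912\right) = 27 \left(-912\right) = -24624$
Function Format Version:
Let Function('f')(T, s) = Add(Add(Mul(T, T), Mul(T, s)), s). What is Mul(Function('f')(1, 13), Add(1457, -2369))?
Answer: -24624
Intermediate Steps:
Function('f')(T, s) = Add(s, Pow(T, 2), Mul(T, s)) (Function('f')(T, s) = Add(Add(Pow(T, 2), Mul(T, s)), s) = Add(s, Pow(T, 2), Mul(T, s)))
Mul(Function('f')(1, 13), Add(1457, -2369)) = Mul(Add(13, Pow(1, 2), Mul(1, 13)), Add(1457, -2369)) = Mul(Add(13, 1, 13), -912) = Mul(27, -912) = -24624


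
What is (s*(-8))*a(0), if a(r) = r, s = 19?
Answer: 0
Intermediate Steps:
(s*(-8))*a(0) = (19*(-8))*0 = -152*0 = 0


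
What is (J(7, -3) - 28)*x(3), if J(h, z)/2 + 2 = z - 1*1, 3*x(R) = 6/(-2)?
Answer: 40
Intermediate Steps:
x(R) = -1 (x(R) = (6/(-2))/3 = (6*(-½))/3 = (⅓)*(-3) = -1)
J(h, z) = -6 + 2*z (J(h, z) = -4 + 2*(z - 1*1) = -4 + 2*(z - 1) = -4 + 2*(-1 + z) = -4 + (-2 + 2*z) = -6 + 2*z)
(J(7, -3) - 28)*x(3) = ((-6 + 2*(-3)) - 28)*(-1) = ((-6 - 6) - 28)*(-1) = (-12 - 28)*(-1) = -40*(-1) = 40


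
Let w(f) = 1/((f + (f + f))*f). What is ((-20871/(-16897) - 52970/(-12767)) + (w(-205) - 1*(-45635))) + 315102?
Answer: 9811256064342489749/27197403173925 ≈ 3.6074e+5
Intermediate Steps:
w(f) = 1/(3*f**2) (w(f) = 1/((f + 2*f)*f) = 1/(((3*f))*f) = (1/(3*f))/f = 1/(3*f**2))
((-20871/(-16897) - 52970/(-12767)) + (w(-205) - 1*(-45635))) + 315102 = ((-20871/(-16897) - 52970/(-12767)) + ((1/3)/(-205)**2 - 1*(-45635))) + 315102 = ((-20871*(-1/16897) - 52970*(-1/12767)) + ((1/3)*(1/42025) + 45635)) + 315102 = ((20871/16897 + 52970/12767) + (1/126075 + 45635)) + 315102 = (1161494147/215723999 + 5753432626/126075) + 315102 = 1241299929432374399/27197403173925 + 315102 = 9811256064342489749/27197403173925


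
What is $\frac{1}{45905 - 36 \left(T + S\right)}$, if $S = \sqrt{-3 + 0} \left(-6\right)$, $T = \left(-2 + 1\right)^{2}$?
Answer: $\frac{45869}{2104105129} - \frac{216 i \sqrt{3}}{2104105129} \approx 2.18 \cdot 10^{-5} - 1.7781 \cdot 10^{-7} i$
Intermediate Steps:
$T = 1$ ($T = \left(-1\right)^{2} = 1$)
$S = - 6 i \sqrt{3}$ ($S = \sqrt{-3} \left(-6\right) = i \sqrt{3} \left(-6\right) = - 6 i \sqrt{3} \approx - 10.392 i$)
$\frac{1}{45905 - 36 \left(T + S\right)} = \frac{1}{45905 - 36 \left(1 - 6 i \sqrt{3}\right)} = \frac{1}{45905 - \left(36 - 216 i \sqrt{3}\right)} = \frac{1}{45869 + 216 i \sqrt{3}}$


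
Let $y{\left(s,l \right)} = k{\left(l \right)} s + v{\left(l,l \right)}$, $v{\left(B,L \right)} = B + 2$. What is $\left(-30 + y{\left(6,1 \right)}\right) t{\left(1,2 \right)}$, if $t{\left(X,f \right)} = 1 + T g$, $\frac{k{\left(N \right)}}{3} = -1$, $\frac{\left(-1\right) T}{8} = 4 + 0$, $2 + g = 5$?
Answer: $4275$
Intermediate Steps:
$g = 3$ ($g = -2 + 5 = 3$)
$v{\left(B,L \right)} = 2 + B$
$T = -32$ ($T = - 8 \left(4 + 0\right) = \left(-8\right) 4 = -32$)
$k{\left(N \right)} = -3$ ($k{\left(N \right)} = 3 \left(-1\right) = -3$)
$y{\left(s,l \right)} = 2 + l - 3 s$ ($y{\left(s,l \right)} = - 3 s + \left(2 + l\right) = 2 + l - 3 s$)
$t{\left(X,f \right)} = -95$ ($t{\left(X,f \right)} = 1 - 96 = -95$)
$\left(-30 + y{\left(6,1 \right)}\right) t{\left(1,2 \right)} = \left(-30 + \left(2 + 1 - 18\right)\right) \left(-95\right) = \left(-30 - 15\right) \left(-95\right) = \left(-45\right) \left(-95\right) = 4275$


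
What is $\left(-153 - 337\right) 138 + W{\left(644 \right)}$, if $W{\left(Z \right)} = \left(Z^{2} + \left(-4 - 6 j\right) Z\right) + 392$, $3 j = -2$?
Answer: $347508$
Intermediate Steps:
$j = - \frac{2}{3}$ ($j = \frac{1}{3} \left(-2\right) = - \frac{2}{3} \approx -0.66667$)
$W{\left(Z \right)} = 392 + Z^{2}$ ($W{\left(Z \right)} = \left(Z^{2} + \left(-4 - -4\right) Z\right) + 392 = \left(Z^{2} + \left(-4 + 4\right) Z\right) + 392 = \left(Z^{2} + 0 Z\right) + 392 = \left(Z^{2} + 0\right) + 392 = Z^{2} + 392 = 392 + Z^{2}$)
$\left(-153 - 337\right) 138 + W{\left(644 \right)} = \left(-153 - 337\right) 138 + \left(392 + 644^{2}\right) = \left(-490\right) 138 + \left(392 + 414736\right) = -67620 + 415128 = 347508$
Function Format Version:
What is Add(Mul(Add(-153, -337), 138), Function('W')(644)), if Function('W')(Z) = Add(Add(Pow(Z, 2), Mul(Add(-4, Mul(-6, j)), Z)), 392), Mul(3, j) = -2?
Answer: 347508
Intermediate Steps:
j = Rational(-2, 3) (j = Mul(Rational(1, 3), -2) = Rational(-2, 3) ≈ -0.66667)
Function('W')(Z) = Add(392, Pow(Z, 2)) (Function('W')(Z) = Add(Add(Pow(Z, 2), Mul(Add(-4, Mul(-6, Rational(-2, 3))), Z)), 392) = Add(Add(Pow(Z, 2), Mul(Add(-4, 4), Z)), 392) = Add(Add(Pow(Z, 2), Mul(0, Z)), 392) = Add(Add(Pow(Z, 2), 0), 392) = Add(Pow(Z, 2), 392) = Add(392, Pow(Z, 2)))
Add(Mul(Add(-153, -337), 138), Function('W')(644)) = Add(Mul(Add(-153, -337), 138), Add(392, Pow(644, 2))) = Add(Mul(-490, 138), Add(392, 414736)) = Add(-67620, 415128) = 347508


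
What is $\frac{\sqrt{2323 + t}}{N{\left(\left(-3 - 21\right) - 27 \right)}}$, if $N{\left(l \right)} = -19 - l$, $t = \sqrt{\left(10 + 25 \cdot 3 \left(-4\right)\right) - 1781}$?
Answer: $\frac{\sqrt{2323 + i \sqrt{2071}}}{32} \approx 1.5062 + 0.014752 i$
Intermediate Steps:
$t = i \sqrt{2071}$ ($t = \sqrt{\left(10 + 25 \left(-12\right)\right) - 1781} = \sqrt{\left(10 - 300\right) - 1781} = \sqrt{-290 - 1781} = \sqrt{-2071} = i \sqrt{2071} \approx 45.508 i$)
$\frac{\sqrt{2323 + t}}{N{\left(\left(-3 - 21\right) - 27 \right)}} = \frac{\sqrt{2323 + i \sqrt{2071}}}{-19 - \left(\left(-3 - 21\right) - 27\right)} = \frac{\sqrt{2323 + i \sqrt{2071}}}{-19 - \left(-24 - 27\right)} = \frac{\sqrt{2323 + i \sqrt{2071}}}{-19 - -51} = \frac{\sqrt{2323 + i \sqrt{2071}}}{-19 + 51} = \frac{\sqrt{2323 + i \sqrt{2071}}}{32}$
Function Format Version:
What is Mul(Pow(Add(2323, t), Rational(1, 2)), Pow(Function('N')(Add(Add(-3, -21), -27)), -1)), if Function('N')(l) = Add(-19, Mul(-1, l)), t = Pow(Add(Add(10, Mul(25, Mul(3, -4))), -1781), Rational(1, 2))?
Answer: Mul(Rational(1, 32), Pow(Add(2323, Mul(I, Pow(2071, Rational(1, 2)))), Rational(1, 2))) ≈ Add(1.5062, Mul(0.014752, I))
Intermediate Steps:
t = Mul(I, Pow(2071, Rational(1, 2))) (t = Pow(Add(Add(10, Mul(25, -12)), -1781), Rational(1, 2)) = Pow(Add(Add(10, -300), -1781), Rational(1, 2)) = Pow(Add(-290, -1781), Rational(1, 2)) = Pow(-2071, Rational(1, 2)) = Mul(I, Pow(2071, Rational(1, 2))) ≈ Mul(45.508, I))
Mul(Pow(Add(2323, t), Rational(1, 2)), Pow(Function('N')(Add(Add(-3, -21), -27)), -1)) = Mul(Pow(Add(2323, Mul(I, Pow(2071, Rational(1, 2)))), Rational(1, 2)), Pow(Add(-19, Mul(-1, Add(Add(-3, -21), -27))), -1)) = Mul(Pow(Add(2323, Mul(I, Pow(2071, Rational(1, 2)))), Rational(1, 2)), Pow(Add(-19, Mul(-1, Add(-24, -27))), -1)) = Mul(Pow(Add(2323, Mul(I, Pow(2071, Rational(1, 2)))), Rational(1, 2)), Pow(Add(-19, Mul(-1, -51)), -1)) = Mul(Pow(Add(2323, Mul(I, Pow(2071, Rational(1, 2)))), Rational(1, 2)), Pow(Add(-19, 51), -1)) = Mul(Pow(Add(2323, Mul(I, Pow(2071, Rational(1, 2)))), Rational(1, 2)), Pow(32, -1)) = Mul(Pow(Add(2323, Mul(I, Pow(2071, Rational(1, 2)))), Rational(1, 2)), Rational(1, 32)) = Mul(Rational(1, 32), Pow(Add(2323, Mul(I, Pow(2071, Rational(1, 2)))), Rational(1, 2)))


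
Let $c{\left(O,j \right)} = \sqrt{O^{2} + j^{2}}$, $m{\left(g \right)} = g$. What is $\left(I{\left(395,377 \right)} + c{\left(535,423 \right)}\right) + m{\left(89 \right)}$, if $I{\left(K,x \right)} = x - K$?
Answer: $71 + \sqrt{465154} \approx 753.02$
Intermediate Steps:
$\left(I{\left(395,377 \right)} + c{\left(535,423 \right)}\right) + m{\left(89 \right)} = \left(\left(377 - 395\right) + \sqrt{535^{2} + 423^{2}}\right) + 89 = \left(\left(377 - 395\right) + \sqrt{286225 + 178929}\right) + 89 = \left(-18 + \sqrt{465154}\right) + 89 = 71 + \sqrt{465154}$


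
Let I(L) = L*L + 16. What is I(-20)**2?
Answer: 173056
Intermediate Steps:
I(L) = 16 + L**2 (I(L) = L**2 + 16 = 16 + L**2)
I(-20)**2 = (16 + (-20)**2)**2 = (16 + 400)**2 = 416**2 = 173056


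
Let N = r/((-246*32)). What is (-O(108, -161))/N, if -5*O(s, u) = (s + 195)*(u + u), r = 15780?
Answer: 64003296/6575 ≈ 9734.3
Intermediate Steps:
O(s, u) = -2*u*(195 + s)/5 (O(s, u) = -(s + 195)*(u + u)/5 = -(195 + s)*2*u/5 = -2*u*(195 + s)/5)
N = -1315/656 (N = 15780/((-246*32)) = 15780/(-7872) = 15780*(-1/7872) = -1315/656 ≈ -2.0046)
(-O(108, -161))/N = (-(-2)*(-161)*(195 + 108)/5)/(-1315/656) = -(-2)*(-161)*303/5*(-656/1315) = -1*97566/5*(-656/1315) = -97566/5*(-656/1315) = 64003296/6575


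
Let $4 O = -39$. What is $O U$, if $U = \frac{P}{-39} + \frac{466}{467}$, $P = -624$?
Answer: $- \frac{154791}{934} \approx -165.73$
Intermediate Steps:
$O = - \frac{39}{4}$ ($O = \frac{1}{4} \left(-39\right) = - \frac{39}{4} \approx -9.75$)
$U = \frac{7938}{467}$ ($U = - \frac{624}{-39} + \frac{466}{467} = \left(-624\right) \left(- \frac{1}{39}\right) + 466 \cdot \frac{1}{467} = 16 + \frac{466}{467} = \frac{7938}{467} \approx 16.998$)
$O U = \left(- \frac{39}{4}\right) \frac{7938}{467} = - \frac{154791}{934}$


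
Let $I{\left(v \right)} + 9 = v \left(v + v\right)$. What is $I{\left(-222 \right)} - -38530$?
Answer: $137089$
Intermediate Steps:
$I{\left(v \right)} = -9 + 2 v^{2}$ ($I{\left(v \right)} = -9 + v \left(v + v\right) = -9 + v 2 v = -9 + 2 v^{2}$)
$I{\left(-222 \right)} - -38530 = \left(-9 + 2 \left(-222\right)^{2}\right) - -38530 = \left(-9 + 2 \cdot 49284\right) + 38530 = \left(-9 + 98568\right) + 38530 = 98559 + 38530 = 137089$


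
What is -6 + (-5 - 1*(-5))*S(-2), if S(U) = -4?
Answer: -6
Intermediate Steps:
-6 + (-5 - 1*(-5))*S(-2) = -6 + (-5 - 1*(-5))*(-4) = -6 + (-5 + 5)*(-4) = -6 + 0*(-4) = -6 + 0 = -6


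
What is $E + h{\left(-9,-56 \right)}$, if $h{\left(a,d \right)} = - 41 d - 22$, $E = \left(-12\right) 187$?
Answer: $30$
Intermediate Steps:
$E = -2244$
$h{\left(a,d \right)} = -22 - 41 d$
$E + h{\left(-9,-56 \right)} = -2244 - -2274 = -2244 + \left(-22 + 2296\right) = -2244 + 2274 = 30$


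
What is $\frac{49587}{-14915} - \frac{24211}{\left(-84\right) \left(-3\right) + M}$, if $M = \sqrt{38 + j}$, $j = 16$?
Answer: $- \frac{1046058617}{10515075} + \frac{24211 \sqrt{6}}{21150} \approx -96.678$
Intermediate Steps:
$M = 3 \sqrt{6}$ ($M = \sqrt{38 + 16} = \sqrt{54} = 3 \sqrt{6} \approx 7.3485$)
$\frac{49587}{-14915} - \frac{24211}{\left(-84\right) \left(-3\right) + M} = \frac{49587}{-14915} - \frac{24211}{\left(-84\right) \left(-3\right) + 3 \sqrt{6}} = 49587 \left(- \frac{1}{14915}\right) - \frac{24211}{252 + 3 \sqrt{6}} = - \frac{49587}{14915} - \frac{24211}{252 + 3 \sqrt{6}}$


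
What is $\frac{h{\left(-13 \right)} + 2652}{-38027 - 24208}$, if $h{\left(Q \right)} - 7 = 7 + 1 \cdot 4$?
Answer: $- \frac{178}{4149} \approx -0.042902$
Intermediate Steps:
$h{\left(Q \right)} = 18$ ($h{\left(Q \right)} = 7 + \left(7 + 1 \cdot 4\right) = 7 + \left(7 + 4\right) = 7 + 11 = 18$)
$\frac{h{\left(-13 \right)} + 2652}{-38027 - 24208} = \frac{18 + 2652}{-38027 - 24208} = \frac{2670}{-62235} = 2670 \left(- \frac{1}{62235}\right) = - \frac{178}{4149}$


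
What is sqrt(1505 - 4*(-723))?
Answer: sqrt(4397) ≈ 66.310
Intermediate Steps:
sqrt(1505 - 4*(-723)) = sqrt(1505 + 2892) = sqrt(4397)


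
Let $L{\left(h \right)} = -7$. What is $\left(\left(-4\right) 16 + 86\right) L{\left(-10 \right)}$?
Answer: $-154$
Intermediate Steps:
$\left(\left(-4\right) 16 + 86\right) L{\left(-10 \right)} = \left(\left(-4\right) 16 + 86\right) \left(-7\right) = \left(-64 + 86\right) \left(-7\right) = 22 \left(-7\right) = -154$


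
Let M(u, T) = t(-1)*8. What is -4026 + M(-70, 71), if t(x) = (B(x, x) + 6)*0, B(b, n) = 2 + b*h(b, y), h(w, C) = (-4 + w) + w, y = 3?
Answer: -4026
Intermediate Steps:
h(w, C) = -4 + 2*w
B(b, n) = 2 + b*(-4 + 2*b)
t(x) = 0 (t(x) = ((2 + 2*x*(-2 + x)) + 6)*0 = (8 + 2*x*(-2 + x))*0 = 0)
M(u, T) = 0 (M(u, T) = 0*8 = 0)
-4026 + M(-70, 71) = -4026 + 0 = -4026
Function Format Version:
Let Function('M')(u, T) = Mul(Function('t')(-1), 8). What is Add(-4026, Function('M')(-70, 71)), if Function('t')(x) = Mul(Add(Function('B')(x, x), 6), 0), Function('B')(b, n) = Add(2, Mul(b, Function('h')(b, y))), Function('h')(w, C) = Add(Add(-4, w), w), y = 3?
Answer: -4026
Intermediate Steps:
Function('h')(w, C) = Add(-4, Mul(2, w))
Function('B')(b, n) = Add(2, Mul(b, Add(-4, Mul(2, b))))
Function('t')(x) = 0 (Function('t')(x) = Mul(Add(Add(2, Mul(2, x, Add(-2, x))), 6), 0) = Mul(Add(8, Mul(2, x, Add(-2, x))), 0) = 0)
Function('M')(u, T) = 0 (Function('M')(u, T) = Mul(0, 8) = 0)
Add(-4026, Function('M')(-70, 71)) = Add(-4026, 0) = -4026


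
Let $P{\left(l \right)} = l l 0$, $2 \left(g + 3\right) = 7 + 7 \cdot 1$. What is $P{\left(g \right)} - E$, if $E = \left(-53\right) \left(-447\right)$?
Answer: $-23691$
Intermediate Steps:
$g = 4$ ($g = -3 + \frac{7 + 7 \cdot 1}{2} = -3 + \frac{7 + 7}{2} = -3 + \frac{1}{2} \cdot 14 = -3 + 7 = 4$)
$P{\left(l \right)} = 0$ ($P{\left(l \right)} = l^{2} \cdot 0 = 0$)
$E = 23691$
$P{\left(g \right)} - E = 0 - 23691 = -23691$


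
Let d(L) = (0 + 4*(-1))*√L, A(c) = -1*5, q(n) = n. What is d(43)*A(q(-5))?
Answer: 20*√43 ≈ 131.15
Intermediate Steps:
A(c) = -5
d(L) = -4*√L (d(L) = (0 - 4)*√L = -4*√L)
d(43)*A(q(-5)) = -4*√43*(-5) = 20*√43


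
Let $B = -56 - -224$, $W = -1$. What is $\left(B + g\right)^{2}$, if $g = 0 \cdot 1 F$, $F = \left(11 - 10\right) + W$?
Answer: $28224$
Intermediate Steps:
$F = 0$ ($F = \left(11 - 10\right) - 1 = 1 - 1 = 0$)
$g = 0$ ($g = 0 \cdot 1 \cdot 0 = 0 \cdot 0 = 0$)
$B = 168$ ($B = -56 + 224 = 168$)
$\left(B + g\right)^{2} = \left(168 + 0\right)^{2} = 168^{2} = 28224$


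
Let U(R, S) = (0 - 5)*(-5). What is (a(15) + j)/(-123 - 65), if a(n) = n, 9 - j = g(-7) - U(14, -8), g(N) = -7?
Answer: -14/47 ≈ -0.29787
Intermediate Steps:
U(R, S) = 25 (U(R, S) = -5*(-5) = 25)
j = 41 (j = 9 - (-7 - 1*25) = 9 - (-7 - 25) = 9 - 1*(-32) = 9 + 32 = 41)
(a(15) + j)/(-123 - 65) = (15 + 41)/(-123 - 65) = 56/(-188) = 56*(-1/188) = -14/47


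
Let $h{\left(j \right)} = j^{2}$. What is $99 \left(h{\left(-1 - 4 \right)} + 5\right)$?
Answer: $2970$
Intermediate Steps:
$99 \left(h{\left(-1 - 4 \right)} + 5\right) = 99 \left(\left(-1 - 4\right)^{2} + 5\right) = 99 \left(\left(-5\right)^{2} + 5\right) = 99 \left(25 + 5\right) = 99 \cdot 30 = 2970$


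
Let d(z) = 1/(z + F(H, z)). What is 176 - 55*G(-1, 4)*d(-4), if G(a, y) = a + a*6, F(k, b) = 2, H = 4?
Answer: -33/2 ≈ -16.500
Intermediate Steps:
G(a, y) = 7*a (G(a, y) = a + 6*a = 7*a)
d(z) = 1/(2 + z) (d(z) = 1/(z + 2) = 1/(2 + z))
176 - 55*G(-1, 4)*d(-4) = 176 - 55*7*(-1)/(2 - 4) = 176 - (-385)/(-2) = 176 - (-385)*(-1)/2 = 176 - 55*7/2 = 176 - 385/2 = -33/2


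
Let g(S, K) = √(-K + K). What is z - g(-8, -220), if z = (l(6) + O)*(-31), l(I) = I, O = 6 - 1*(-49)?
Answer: -1891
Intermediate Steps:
O = 55 (O = 6 + 49 = 55)
g(S, K) = 0 (g(S, K) = √0 = 0)
z = -1891 (z = (6 + 55)*(-31) = 61*(-31) = -1891)
z - g(-8, -220) = -1891 - 1*0 = -1891 + 0 = -1891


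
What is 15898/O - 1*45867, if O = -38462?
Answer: -882076226/19231 ≈ -45867.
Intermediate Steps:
15898/O - 1*45867 = 15898/(-38462) - 1*45867 = 15898*(-1/38462) - 45867 = -7949/19231 - 45867 = -882076226/19231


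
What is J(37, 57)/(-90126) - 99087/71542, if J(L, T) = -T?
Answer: -743853089/537316191 ≈ -1.3844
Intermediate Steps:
J(37, 57)/(-90126) - 99087/71542 = -1*57/(-90126) - 99087/71542 = -57*(-1/90126) - 99087*1/71542 = 19/30042 - 99087/71542 = -743853089/537316191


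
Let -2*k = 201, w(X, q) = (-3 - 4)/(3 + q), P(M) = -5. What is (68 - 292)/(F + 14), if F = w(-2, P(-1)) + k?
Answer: 224/83 ≈ 2.6988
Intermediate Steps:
w(X, q) = -7/(3 + q)
k = -201/2 (k = -½*201 = -201/2 ≈ -100.50)
F = -97 (F = -7/(3 - 5) - 201/2 = -7/(-2) - 201/2 = -7*(-½) - 201/2 = 7/2 - 201/2 = -97)
(68 - 292)/(F + 14) = (68 - 292)/(-97 + 14) = -224/(-83) = -224*(-1/83) = 224/83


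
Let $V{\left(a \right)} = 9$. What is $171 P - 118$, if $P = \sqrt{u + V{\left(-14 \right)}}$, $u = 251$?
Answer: $-118 + 342 \sqrt{65} \approx 2639.3$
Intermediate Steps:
$P = 2 \sqrt{65}$ ($P = \sqrt{251 + 9} = \sqrt{260} = 2 \sqrt{65} \approx 16.125$)
$171 P - 118 = 171 \cdot 2 \sqrt{65} - 118 = 342 \sqrt{65} - 118 = -118 + 342 \sqrt{65}$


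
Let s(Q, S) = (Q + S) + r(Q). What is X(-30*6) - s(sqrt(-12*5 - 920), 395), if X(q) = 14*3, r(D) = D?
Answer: -353 - 28*I*sqrt(5) ≈ -353.0 - 62.61*I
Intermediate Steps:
s(Q, S) = S + 2*Q (s(Q, S) = (Q + S) + Q = S + 2*Q)
X(q) = 42
X(-30*6) - s(sqrt(-12*5 - 920), 395) = 42 - (395 + 2*sqrt(-12*5 - 920)) = 42 - (395 + 2*sqrt(-60 - 920)) = 42 - (395 + 2*sqrt(-980)) = 42 - (395 + 2*(14*I*sqrt(5))) = 42 - (395 + 28*I*sqrt(5)) = 42 + (-395 - 28*I*sqrt(5)) = -353 - 28*I*sqrt(5)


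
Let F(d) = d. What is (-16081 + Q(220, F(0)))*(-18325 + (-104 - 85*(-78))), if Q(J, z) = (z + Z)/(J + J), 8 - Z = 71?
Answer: 83486219697/440 ≈ 1.8974e+8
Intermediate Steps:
Z = -63 (Z = 8 - 1*71 = 8 - 71 = -63)
Q(J, z) = (-63 + z)/(2*J) (Q(J, z) = (z - 63)/(J + J) = (-63 + z)/((2*J)) = (-63 + z)*(1/(2*J)) = (-63 + z)/(2*J))
(-16081 + Q(220, F(0)))*(-18325 + (-104 - 85*(-78))) = (-16081 + (½)*(-63 + 0)/220)*(-18325 + (-104 - 85*(-78))) = (-16081 + (½)*(1/220)*(-63))*(-18325 + (-104 + 6630)) = (-16081 - 63/440)*(-18325 + 6526) = -7075703/440*(-11799) = 83486219697/440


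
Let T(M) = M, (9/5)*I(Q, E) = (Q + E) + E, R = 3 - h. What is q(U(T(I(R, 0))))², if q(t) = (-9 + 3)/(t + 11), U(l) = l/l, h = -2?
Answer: ¼ ≈ 0.25000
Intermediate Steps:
R = 5 (R = 3 - 1*(-2) = 3 + 2 = 5)
I(Q, E) = 5*Q/9 + 10*E/9 (I(Q, E) = 5*((Q + E) + E)/9 = 5*((E + Q) + E)/9 = 5*(Q + 2*E)/9 = 5*Q/9 + 10*E/9)
U(l) = 1
q(t) = -6/(11 + t)
q(U(T(I(R, 0))))² = (-6/(11 + 1))² = (-6/12)² = (-6*1/12)² = (-½)² = ¼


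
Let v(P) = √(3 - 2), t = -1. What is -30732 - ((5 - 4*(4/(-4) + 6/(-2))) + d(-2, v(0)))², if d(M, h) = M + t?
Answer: -31056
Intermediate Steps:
v(P) = 1 (v(P) = √1 = 1)
d(M, h) = -1 + M (d(M, h) = M - 1 = -1 + M)
-30732 - ((5 - 4*(4/(-4) + 6/(-2))) + d(-2, v(0)))² = -30732 - ((5 - 4*(4/(-4) + 6/(-2))) + (-1 - 2))² = -30732 - ((5 - 4*(4*(-¼) + 6*(-½))) - 3)² = -30732 - ((5 - 4*(-1 - 3)) - 3)² = -30732 - ((5 - 4*(-4)) - 3)² = -30732 - ((5 + 16) - 3)² = -30732 - (21 - 3)² = -30732 - 1*18² = -30732 - 1*324 = -30732 - 324 = -31056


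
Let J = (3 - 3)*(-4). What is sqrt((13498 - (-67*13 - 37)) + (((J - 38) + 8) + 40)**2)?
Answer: sqrt(14506) ≈ 120.44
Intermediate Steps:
J = 0 (J = 0*(-4) = 0)
sqrt((13498 - (-67*13 - 37)) + (((J - 38) + 8) + 40)**2) = sqrt((13498 - (-67*13 - 37)) + (((0 - 38) + 8) + 40)**2) = sqrt((13498 - (-871 - 37)) + ((-38 + 8) + 40)**2) = sqrt((13498 - 1*(-908)) + (-30 + 40)**2) = sqrt((13498 + 908) + 10**2) = sqrt(14406 + 100) = sqrt(14506)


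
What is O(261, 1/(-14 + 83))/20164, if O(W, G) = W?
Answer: 261/20164 ≈ 0.012944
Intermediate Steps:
O(261, 1/(-14 + 83))/20164 = 261/20164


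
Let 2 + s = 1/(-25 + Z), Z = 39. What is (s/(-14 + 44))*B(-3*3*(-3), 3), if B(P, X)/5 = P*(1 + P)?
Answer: -243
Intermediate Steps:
s = -27/14 (s = -2 + 1/(-25 + 39) = -2 + 1/14 = -27/14 ≈ -1.9286)
B(P, X) = 5*P*(1 + P) (B(P, X) = 5*(P*(1 + P)) = 5*P*(1 + P))
(s/(-14 + 44))*B(-3*3*(-3), 3) = (-27/(14*(-14 + 44)))*(5*(-3*3*(-3))*(1 - 3*3*(-3))) = (-27/14/30)*(5*(-9*(-3))*(1 - 9*(-3))) = (-27/14*1/30)*(5*27*(1 + 27)) = -9*27*28/28 = -9/140*3780 = -243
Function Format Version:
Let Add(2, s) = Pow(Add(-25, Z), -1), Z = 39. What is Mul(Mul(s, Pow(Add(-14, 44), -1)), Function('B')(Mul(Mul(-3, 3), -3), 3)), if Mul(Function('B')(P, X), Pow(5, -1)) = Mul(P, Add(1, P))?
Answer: -243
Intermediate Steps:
s = Rational(-27, 14) (s = Add(-2, Pow(Add(-25, 39), -1)) = Add(-2, Pow(14, -1)) = Add(-2, Rational(1, 14)) = Rational(-27, 14) ≈ -1.9286)
Function('B')(P, X) = Mul(5, P, Add(1, P)) (Function('B')(P, X) = Mul(5, Mul(P, Add(1, P))) = Mul(5, P, Add(1, P)))
Mul(Mul(s, Pow(Add(-14, 44), -1)), Function('B')(Mul(Mul(-3, 3), -3), 3)) = Mul(Mul(Rational(-27, 14), Pow(Add(-14, 44), -1)), Mul(5, Mul(Mul(-3, 3), -3), Add(1, Mul(Mul(-3, 3), -3)))) = Mul(Mul(Rational(-27, 14), Pow(30, -1)), Mul(5, Mul(-9, -3), Add(1, Mul(-9, -3)))) = Mul(Mul(Rational(-27, 14), Rational(1, 30)), Mul(5, 27, Add(1, 27))) = Mul(Rational(-9, 140), Mul(5, 27, 28)) = Mul(Rational(-9, 140), 3780) = -243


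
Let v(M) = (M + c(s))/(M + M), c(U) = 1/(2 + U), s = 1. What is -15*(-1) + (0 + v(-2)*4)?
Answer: 50/3 ≈ 16.667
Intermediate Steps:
v(M) = (⅓ + M)/(2*M) (v(M) = (M + 1/(2 + 1))/(M + M) = (M + 1/3)/((2*M)) = (M + ⅓)*(1/(2*M)) = (⅓ + M)*(1/(2*M)) = (⅓ + M)/(2*M))
-15*(-1) + (0 + v(-2)*4) = -15*(-1) + (0 + ((⅙)*(1 + 3*(-2))/(-2))*4) = 15 + (0 + ((⅙)*(-½)*(1 - 6))*4) = 15 + (0 + ((⅙)*(-½)*(-5))*4) = 15 + (0 + (5/12)*4) = 15 + (0 + 5/3) = 15 + 5/3 = 50/3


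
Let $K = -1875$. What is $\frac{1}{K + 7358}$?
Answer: $\frac{1}{5483} \approx 0.00018238$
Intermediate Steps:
$\frac{1}{K + 7358} = \frac{1}{-1875 + 7358} = \frac{1}{5483}$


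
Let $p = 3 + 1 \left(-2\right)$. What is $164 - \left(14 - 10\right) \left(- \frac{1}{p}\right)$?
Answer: $168$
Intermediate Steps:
$p = 1$ ($p = 3 - 2 = 1$)
$164 - \left(14 - 10\right) \left(- \frac{1}{p}\right) = 164 - \left(14 - 10\right) \left(- 1^{-1}\right) = 164 - \left(14 - 10\right) \left(\left(-1\right) 1\right) = 164 - 4 \left(-1\right) = 164 - -4 = 164 + 4 = 168$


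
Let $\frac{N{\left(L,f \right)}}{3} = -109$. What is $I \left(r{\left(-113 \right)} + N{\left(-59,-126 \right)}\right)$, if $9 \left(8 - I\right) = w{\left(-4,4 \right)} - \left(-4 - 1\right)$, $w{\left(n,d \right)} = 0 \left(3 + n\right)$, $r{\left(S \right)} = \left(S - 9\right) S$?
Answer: $\frac{901753}{9} \approx 1.0019 \cdot 10^{5}$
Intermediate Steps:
$N{\left(L,f \right)} = -327$ ($N{\left(L,f \right)} = 3 \left(-109\right) = -327$)
$r{\left(S \right)} = S \left(-9 + S\right)$ ($r{\left(S \right)} = \left(S - 9\right) S = \left(-9 + S\right) S = S \left(-9 + S\right)$)
$w{\left(n,d \right)} = 0$
$I = \frac{67}{9}$ ($I = 8 - \frac{0 - \left(-4 - 1\right)}{9} = 8 - \frac{0 - -5}{9} = 8 - \frac{0 + 5}{9} = 8 - \frac{5}{9} = \frac{67}{9} \approx 7.4444$)
$I \left(r{\left(-113 \right)} + N{\left(-59,-126 \right)}\right) = \frac{67 \left(- 113 \left(-9 - 113\right) - 327\right)}{9} = \frac{67 \left(\left(-113\right) \left(-122\right) - 327\right)}{9} = \frac{67 \left(13786 - 327\right)}{9} = \frac{67}{9} \cdot 13459 = \frac{901753}{9}$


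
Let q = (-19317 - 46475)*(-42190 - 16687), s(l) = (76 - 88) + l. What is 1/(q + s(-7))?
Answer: 1/3873635565 ≈ 2.5816e-10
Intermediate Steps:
s(l) = -12 + l
q = 3873635584 (q = -65792*(-58877) = 3873635584)
1/(q + s(-7)) = 1/(3873635584 + (-12 - 7)) = 1/(3873635584 - 19) = 1/3873635565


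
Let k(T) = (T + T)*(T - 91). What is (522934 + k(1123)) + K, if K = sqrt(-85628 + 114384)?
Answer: 2840806 + 2*sqrt(7189) ≈ 2.8410e+6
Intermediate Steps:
K = 2*sqrt(7189) (K = sqrt(28756) = 2*sqrt(7189) ≈ 169.58)
k(T) = 2*T*(-91 + T) (k(T) = (2*T)*(-91 + T) = 2*T*(-91 + T))
(522934 + k(1123)) + K = (522934 + 2*1123*(-91 + 1123)) + 2*sqrt(7189) = (522934 + 2*1123*1032) + 2*sqrt(7189) = (522934 + 2317872) + 2*sqrt(7189) = 2840806 + 2*sqrt(7189)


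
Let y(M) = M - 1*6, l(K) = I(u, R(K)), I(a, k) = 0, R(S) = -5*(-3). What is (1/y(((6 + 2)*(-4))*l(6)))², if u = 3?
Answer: 1/36 ≈ 0.027778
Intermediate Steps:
R(S) = 15
l(K) = 0
y(M) = -6 + M (y(M) = M - 6 = -6 + M)
(1/y(((6 + 2)*(-4))*l(6)))² = (1/(-6 + ((6 + 2)*(-4))*0))² = (1/(-6 + (8*(-4))*0))² = (1/(-6 - 32*0))² = (1/(-6 + 0))² = (1/(-6))² = (-⅙)² = 1/36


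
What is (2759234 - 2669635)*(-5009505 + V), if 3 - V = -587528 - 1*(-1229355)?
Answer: -506353427071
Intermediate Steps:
V = -641824 (V = 3 - (-587528 - 1*(-1229355)) = 3 - (-587528 + 1229355) = 3 - 1*641827 = 3 - 641827 = -641824)
(2759234 - 2669635)*(-5009505 + V) = (2759234 - 2669635)*(-5009505 - 641824) = 89599*(-5651329) = -506353427071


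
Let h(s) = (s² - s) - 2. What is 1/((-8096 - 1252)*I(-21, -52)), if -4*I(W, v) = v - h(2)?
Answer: -1/121524 ≈ -8.2288e-6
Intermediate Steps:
h(s) = -2 + s² - s
I(W, v) = -v/4 (I(W, v) = -(v - (-2 + 2² - 1*2))/4 = -(v - (-2 + 4 - 2))/4 = -(v - 1*0)/4 = -(v + 0)/4 = -v/4)
1/((-8096 - 1252)*I(-21, -52)) = 1/((-8096 - 1252)*((-¼*(-52)))) = 1/(-9348*13) = -1/9348*1/13 = -1/121524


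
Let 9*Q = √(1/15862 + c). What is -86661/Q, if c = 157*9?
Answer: -779949*√355515117034/22413007 ≈ -20749.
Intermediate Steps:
c = 1413
Q = √355515117034/142758 (Q = √(1/15862 + 1413)/9 = √(22413007/15862)/9 = (√355515117034/15862)/9 = √355515117034/142758 ≈ 4.1767)
-86661/Q = -86661*9*√355515117034/22413007 = -779949*√355515117034/22413007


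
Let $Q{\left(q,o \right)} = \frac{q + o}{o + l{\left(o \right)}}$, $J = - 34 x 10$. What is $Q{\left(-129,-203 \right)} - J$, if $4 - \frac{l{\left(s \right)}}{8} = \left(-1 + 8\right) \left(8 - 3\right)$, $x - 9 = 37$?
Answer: $\frac{7053972}{451} \approx 15641.0$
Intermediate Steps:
$x = 46$ ($x = 9 + 37 = 46$)
$J = -15640$ ($J = \left(-34\right) 46 \cdot 10 = \left(-1564\right) 10 = -15640$)
$l{\left(s \right)} = -248$ ($l{\left(s \right)} = 32 - 8 \left(-1 + 8\right) \left(8 - 3\right) = 32 - 8 \cdot 7 \cdot 5 = 32 - 280 = -248$)
$Q{\left(q,o \right)} = \frac{o + q}{-248 + o}$ ($Q{\left(q,o \right)} = \frac{q + o}{o - 248} = \frac{o + q}{-248 + o}$)
$Q{\left(-129,-203 \right)} - J = \frac{-203 - 129}{-248 - 203} - -15640 = \frac{1}{-451} \left(-332\right) + 15640 = \left(- \frac{1}{451}\right) \left(-332\right) + 15640 = \frac{332}{451} + 15640 = \frac{7053972}{451}$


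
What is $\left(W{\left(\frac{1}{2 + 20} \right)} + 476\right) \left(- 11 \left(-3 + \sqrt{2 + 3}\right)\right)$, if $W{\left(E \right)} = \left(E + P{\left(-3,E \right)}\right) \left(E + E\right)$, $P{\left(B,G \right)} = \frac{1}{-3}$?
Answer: $\frac{345557}{22} - \frac{345557 \sqrt{5}}{66} \approx 3999.7$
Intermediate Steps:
$P{\left(B,G \right)} = - \frac{1}{3}$
$W{\left(E \right)} = 2 E \left(- \frac{1}{3} + E\right)$ ($W{\left(E \right)} = \left(E - \frac{1}{3}\right) \left(E + E\right) = \left(- \frac{1}{3} + E\right) 2 E = 2 E \left(- \frac{1}{3} + E\right)$)
$\left(W{\left(\frac{1}{2 + 20} \right)} + 476\right) \left(- 11 \left(-3 + \sqrt{2 + 3}\right)\right) = \left(\frac{2 \left(-1 + \frac{3}{2 + 20}\right)}{3 \left(2 + 20\right)} + 476\right) \left(- 11 \left(-3 + \sqrt{2 + 3}\right)\right) = \left(\frac{2 \left(-1 + \frac{3}{22}\right)}{3 \cdot 22} + 476\right) \left(- 11 \left(-3 + \sqrt{5}\right)\right) = \left(\frac{2}{3} \cdot \frac{1}{22} \left(-1 + 3 \cdot \frac{1}{22}\right) + 476\right) \left(33 - 11 \sqrt{5}\right) = \left(\frac{2}{3} \cdot \frac{1}{22} \left(-1 + \frac{3}{22}\right) + 476\right) \left(33 - 11 \sqrt{5}\right) = \left(\frac{2}{3} \cdot \frac{1}{22} \left(- \frac{19}{22}\right) + 476\right) \left(33 - 11 \sqrt{5}\right) = \left(- \frac{19}{726} + 476\right) \left(33 - 11 \sqrt{5}\right) = \frac{345557 \left(33 - 11 \sqrt{5}\right)}{726} = \frac{345557}{22} - \frac{345557 \sqrt{5}}{66}$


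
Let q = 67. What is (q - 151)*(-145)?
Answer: 12180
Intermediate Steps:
(q - 151)*(-145) = (67 - 151)*(-145) = -84*(-145) = 12180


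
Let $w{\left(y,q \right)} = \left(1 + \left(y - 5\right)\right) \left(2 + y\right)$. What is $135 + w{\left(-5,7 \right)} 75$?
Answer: $2160$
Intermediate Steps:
$w{\left(y,q \right)} = \left(-4 + y\right) \left(2 + y\right)$ ($w{\left(y,q \right)} = \left(1 + \left(-5 + y\right)\right) \left(2 + y\right) = \left(-4 + y\right) \left(2 + y\right)$)
$135 + w{\left(-5,7 \right)} 75 = 135 + \left(-8 + \left(-5\right)^{2} - -10\right) 75 = 135 + \left(-8 + 25 + 10\right) 75 = 135 + 27 \cdot 75 = 135 + 2025 = 2160$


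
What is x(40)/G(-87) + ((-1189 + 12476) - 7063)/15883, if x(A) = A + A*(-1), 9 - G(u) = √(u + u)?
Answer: 4224/15883 ≈ 0.26594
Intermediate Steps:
G(u) = 9 - √2*√u (G(u) = 9 - √(u + u) = 9 - √(2*u) = 9 - √2*√u)
x(A) = 0 (x(A) = A - A = 0)
x(40)/G(-87) + ((-1189 + 12476) - 7063)/15883 = 0/(9 - √2*√(-87)) + ((-1189 + 12476) - 7063)/15883 = 0/(9 - √2*I*√87) + (11287 - 7063)*(1/15883) = 0/(9 - I*√174) + 4224*(1/15883) = 0 + 4224/15883 = 4224/15883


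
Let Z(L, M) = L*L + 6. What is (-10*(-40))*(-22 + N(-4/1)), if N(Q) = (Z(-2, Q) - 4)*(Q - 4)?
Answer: -28000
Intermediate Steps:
Z(L, M) = 6 + L² (Z(L, M) = L² + 6 = 6 + L²)
N(Q) = -24 + 6*Q (N(Q) = ((6 + (-2)²) - 4)*(Q - 4) = ((6 + 4) - 4)*(-4 + Q) = (10 - 4)*(-4 + Q) = 6*(-4 + Q) = -24 + 6*Q)
(-10*(-40))*(-22 + N(-4/1)) = (-10*(-40))*(-22 + (-24 + 6*(-4/1))) = 400*(-22 + (-24 + 6*(-4*1))) = 400*(-22 + (-24 + 6*(-4))) = 400*(-22 + (-24 - 24)) = 400*(-22 - 48) = 400*(-70) = -28000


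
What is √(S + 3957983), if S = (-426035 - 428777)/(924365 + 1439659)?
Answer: √1382476204081168170/591006 ≈ 1989.5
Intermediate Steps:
S = -213703/591006 (S = -854812/2364024 = -854812*1/2364024 = -213703/591006 ≈ -0.36159)
√(S + 3957983) = √(-213703/591006 + 3957983) = √(2339191487195/591006) = √1382476204081168170/591006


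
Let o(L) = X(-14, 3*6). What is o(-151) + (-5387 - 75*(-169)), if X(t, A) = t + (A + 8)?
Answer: 7300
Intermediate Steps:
X(t, A) = 8 + A + t (X(t, A) = t + (8 + A) = 8 + A + t)
o(L) = 12 (o(L) = 8 + 3*6 - 14 = 8 + 18 - 14 = 12)
o(-151) + (-5387 - 75*(-169)) = 12 + (-5387 - 75*(-169)) = 12 + (-5387 - 1*(-12675)) = 12 + (-5387 + 12675) = 12 + 7288 = 7300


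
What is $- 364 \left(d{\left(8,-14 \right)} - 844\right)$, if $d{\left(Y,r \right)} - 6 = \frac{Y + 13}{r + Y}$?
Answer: $306306$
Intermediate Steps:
$d{\left(Y,r \right)} = 6 + \frac{13 + Y}{Y + r}$ ($d{\left(Y,r \right)} = 6 + \frac{Y + 13}{r + Y} = 6 + \frac{13 + Y}{Y + r}$)
$- 364 \left(d{\left(8,-14 \right)} - 844\right) = - 364 \left(\frac{13 + 6 \left(-14\right) + 7 \cdot 8}{8 - 14} - 844\right) = - 364 \left(\frac{13 - 84 + 56}{-6} - 844\right) = - 364 \left(\left(- \frac{1}{6}\right) \left(-15\right) - 844\right) = - 364 \left(\frac{5}{2} - 844\right) = \left(-364\right) \left(- \frac{1683}{2}\right) = 306306$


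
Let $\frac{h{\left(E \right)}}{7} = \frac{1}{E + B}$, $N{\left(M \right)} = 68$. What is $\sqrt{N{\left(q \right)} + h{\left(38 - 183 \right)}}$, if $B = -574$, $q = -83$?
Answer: $\frac{\sqrt{35148315}}{719} \approx 8.2456$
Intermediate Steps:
$h{\left(E \right)} = \frac{7}{-574 + E}$ ($h{\left(E \right)} = \frac{7}{E - 574} = \frac{7}{-574 + E}$)
$\sqrt{N{\left(q \right)} + h{\left(38 - 183 \right)}} = \sqrt{68 + \frac{7}{-574 + \left(38 - 183\right)}} = \sqrt{68 + \frac{7}{-574 - 145}} = \sqrt{68 + \frac{7}{-719}} = \sqrt{68 + 7 \left(- \frac{1}{719}\right)} = \sqrt{68 - \frac{7}{719}} = \sqrt{\frac{48885}{719}} = \frac{\sqrt{35148315}}{719}$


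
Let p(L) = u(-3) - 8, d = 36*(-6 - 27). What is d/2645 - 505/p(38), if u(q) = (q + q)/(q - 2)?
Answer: 6638233/89930 ≈ 73.816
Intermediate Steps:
u(q) = 2*q/(-2 + q) (u(q) = (2*q)/(-2 + q) = 2*q/(-2 + q))
d = -1188 (d = 36*(-33) = -1188)
p(L) = -34/5 (p(L) = 2*(-3)/(-2 - 3) - 8 = 2*(-3)/(-5) - 8 = 2*(-3)*(-⅕) - 8 = 6/5 - 8 = -34/5)
d/2645 - 505/p(38) = -1188/2645 - 505/(-34/5) = -1188*1/2645 - 505*(-5/34) = -1188/2645 + 2525/34 = 6638233/89930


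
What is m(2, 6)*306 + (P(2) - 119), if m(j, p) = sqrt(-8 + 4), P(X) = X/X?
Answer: -118 + 612*I ≈ -118.0 + 612.0*I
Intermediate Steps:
P(X) = 1
m(j, p) = 2*I (m(j, p) = sqrt(-4) = 2*I)
m(2, 6)*306 + (P(2) - 119) = (2*I)*306 + (1 - 119) = 612*I - 118 = -118 + 612*I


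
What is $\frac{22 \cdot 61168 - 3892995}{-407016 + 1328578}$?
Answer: $- \frac{2547299}{921562} \approx -2.7641$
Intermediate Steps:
$\frac{22 \cdot 61168 - 3892995}{-407016 + 1328578} = \frac{1345696 - 3892995}{921562} = \left(-2547299\right) \frac{1}{921562} = - \frac{2547299}{921562}$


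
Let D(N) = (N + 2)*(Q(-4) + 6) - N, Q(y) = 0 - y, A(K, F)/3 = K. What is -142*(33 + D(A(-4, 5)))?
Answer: 7810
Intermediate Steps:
A(K, F) = 3*K
Q(y) = -y
D(N) = 20 + 9*N (D(N) = (N + 2)*(-1*(-4) + 6) - N = (2 + N)*(4 + 6) - N = (2 + N)*10 - N = (20 + 10*N) - N = 20 + 9*N)
-142*(33 + D(A(-4, 5))) = -142*(33 + (20 + 9*(3*(-4)))) = -142*(33 + (20 + 9*(-12))) = -142*(33 + (20 - 108)) = -142*(33 - 88) = -142*(-55) = 7810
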